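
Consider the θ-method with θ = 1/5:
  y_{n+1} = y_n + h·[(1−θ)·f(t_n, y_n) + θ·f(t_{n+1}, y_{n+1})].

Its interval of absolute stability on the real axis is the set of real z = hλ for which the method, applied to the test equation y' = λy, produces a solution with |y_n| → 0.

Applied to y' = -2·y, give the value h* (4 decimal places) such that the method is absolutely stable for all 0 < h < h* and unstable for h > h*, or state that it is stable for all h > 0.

(-3.3333,0); λ=-2 ⇒ h* = (10/3)/2 = 1.6667.

On y'=λy, z=hλ:
  y_{n+1} = y_n + z·[4/5·y_n + 1/5·y_{n+1}] ⇒ (1 − 1/5z)y_{n+1} = (1 + 4/5z)y_n
  R(z) = (1 + 4/5z)/(1 − 1/5z).

Solve |R(x)|<1 on ℝ⁻.
x=-1.18: |R|=0.0453
R=−1: 1+4/5x = −1+1/5x ⇒ -3/5x=2 ⇒ x=2/(-3/5)=-3.3333
Confirm numerically:
  x=-3.309: |R|=0.99121 <1
  x=-2.350: |R|=0.59864 <1
  x=-2.111: |R|=0.48432 <1
  x=-1.459: |R|=0.12943 <1
  x=-3.839: |R|=1.17163 >1
  x=-3.397: |R|=1.02275 >1
So |R|<1 on (-3.3333, 0).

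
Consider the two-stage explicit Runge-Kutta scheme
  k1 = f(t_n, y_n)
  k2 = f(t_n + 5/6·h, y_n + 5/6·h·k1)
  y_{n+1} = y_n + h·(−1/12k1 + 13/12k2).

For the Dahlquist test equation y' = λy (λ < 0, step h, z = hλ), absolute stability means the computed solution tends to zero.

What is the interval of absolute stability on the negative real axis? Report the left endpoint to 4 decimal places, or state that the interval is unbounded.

(-1.1077, 0).

On y'=λy, z=hλ:
  k1=λy_n ⇒ h·k1=z·y_n;  k2=λ(1+5/6z)y_n ⇒ h·k2=z(1+5/6z)y_n
  y_{n+1}/y_n = 1 − 1/12z + 13/12z(1+5/6z) = 1 + z + 65/72z²
  Hence R(z) = 1 + z + 65/72z².

Find x<0 with |R(x)|<1.
x=-0.41: |R|=0.7418
R=1: x+65/72x²=0 ⇒ x=−72/65=-1.1077; min R=1−1/(4·65/72)=0.7231>−1
Confirm numerically:
  x=-0.989: |R|=0.89403 <1
  x=-0.947: |R|=0.86262 <1
  x=-0.934: |R|=0.85354 <1
  x=-0.805: |R|=0.78002 <1
  x=-1.527: |R|=1.57803 >1
  x=-1.129: |R|=1.02172 >1
Interval (-1.1077, 0).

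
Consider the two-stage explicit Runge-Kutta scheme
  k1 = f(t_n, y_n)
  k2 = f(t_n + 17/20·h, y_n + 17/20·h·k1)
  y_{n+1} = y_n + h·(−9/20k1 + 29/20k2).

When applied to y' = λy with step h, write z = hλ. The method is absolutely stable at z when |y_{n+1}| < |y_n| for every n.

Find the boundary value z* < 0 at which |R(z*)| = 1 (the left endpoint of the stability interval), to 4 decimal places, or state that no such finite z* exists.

With y'=λy (z=hλ):
  k1=λy_n ⇒ h·k1=z·y_n;  k2=λ(1+17/20z)y_n ⇒ h·k2=z(1+17/20z)y_n
  y_{n+1}/y_n = 1 − 9/20z + 29/20z(1+17/20z) = 1 + z + 493/400z²
  ⇒ R(z) = 1 + z + 493/400z².

Boundary: |R(x)|=1, x<0.
x=-1.71: |R|=2.8940
R=1: x+493/400x²=0 ⇒ x=−400/493=-0.8114; min R=1−1/(4·493/400)=0.7972>−1
Confirm numerically:
  x=-0.714: |R|=0.91432 <1
  x=-0.658: |R|=0.87563 <1
  x=-0.416: |R|=0.79729 <1
  x=-1.360: |R|=1.91963 >1
  x=-1.155: |R|=1.48919 >1
  x=-1.057: |R|=1.32001 >1
Stable set (-0.8114, 0).

left endpoint -0.8114.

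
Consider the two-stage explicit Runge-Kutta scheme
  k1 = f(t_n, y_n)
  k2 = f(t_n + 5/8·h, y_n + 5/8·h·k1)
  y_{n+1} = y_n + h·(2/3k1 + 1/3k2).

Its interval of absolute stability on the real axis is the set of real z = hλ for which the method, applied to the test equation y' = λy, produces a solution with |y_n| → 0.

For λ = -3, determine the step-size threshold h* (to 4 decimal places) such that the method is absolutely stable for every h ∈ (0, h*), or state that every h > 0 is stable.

(-4.8000,0); λ=-3 ⇒ h* = (24/5)/3 = 1.6000.

On y'=λy, z=hλ:
  k1=λy_n ⇒ h·k1=z·y_n;  k2=λ(1+5/8z)y_n ⇒ h·k2=z(1+5/8z)y_n
  y_{n+1}/y_n = 1 + 2/3z + 1/3z(1+5/8z) = 1 + z + 5/24z²
  ⇒ R(z) = 1 + z + 5/24z².

Boundary: |R(x)|=1, x<0.
x=-1.24: |R|=0.0803
R=1: x+5/24x²=0 ⇒ x=−24/5=-4.8000; min R=1−1/(4·5/24)=-0.2000>−1
Confirm numerically:
  x=-4.490: |R|=0.71002 <1
  x=-4.212: |R|=0.48403 <1
  x=-2.785: |R|=0.16912 <1
  x=-5.321: |R|=1.57755 >1
  x=-5.233: |R|=1.47206 >1
So |R|<1 on (-4.8000, 0).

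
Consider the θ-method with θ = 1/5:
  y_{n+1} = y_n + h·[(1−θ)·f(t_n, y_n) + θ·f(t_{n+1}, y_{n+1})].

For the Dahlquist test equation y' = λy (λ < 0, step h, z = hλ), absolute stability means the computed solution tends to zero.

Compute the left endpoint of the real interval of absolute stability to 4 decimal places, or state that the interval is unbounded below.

On y'=λy, z=hλ:
  y_{n+1} = y_n + z·[4/5·y_n + 1/5·y_{n+1}] ⇒ (1 − 1/5z)y_{n+1} = (1 + 4/5z)y_n
  ⇒ R(z) = (1 + 4/5z)/(1 − 1/5z).

Boundary: |R(x)|=1, x<0.
x=-0.94: |R|=0.2088
R=−1: 1+4/5x = −1+1/5x ⇒ -3/5x=2 ⇒ x=2/(-3/5)=-3.3333
Confirm numerically:
  x=-2.966: |R|=0.86166 <1
  x=-2.661: |R|=0.73672 <1
  x=-2.601: |R|=0.71096 <1
  x=-1.884: |R|=0.36839 <1
  x=-3.891: |R|=1.18817 >1
  x=-3.535: |R|=1.07088 >1
  x=-3.460: |R|=1.04492 >1
So |R|<1 on (-3.3333, 0).

z* = -3.3333.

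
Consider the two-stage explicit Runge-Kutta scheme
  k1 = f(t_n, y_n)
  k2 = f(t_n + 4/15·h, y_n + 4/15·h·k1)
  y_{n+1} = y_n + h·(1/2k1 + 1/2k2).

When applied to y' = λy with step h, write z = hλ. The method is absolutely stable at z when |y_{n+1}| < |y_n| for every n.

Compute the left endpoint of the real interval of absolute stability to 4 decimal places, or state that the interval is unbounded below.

With y'=λy (z=hλ):
  k1=λy_n ⇒ h·k1=z·y_n;  k2=λ(1+4/15z)y_n ⇒ h·k2=z(1+4/15z)y_n
  y_{n+1}/y_n = 1 + 1/2z + 1/2z(1+4/15z) = 1 + z + 2/15z²
  so R(z) = 1 + z + 2/15z².

Need |R(x)|<1, x<0.
x=-0.58: |R|=0.4649
R=1: x+2/15x²=0 ⇒ x=−15/2=-7.5000; min R=1−1/(4·2/15)=-0.8750>−1
Confirm numerically:
  x=-7.009: |R|=0.54114 <1
  x=-6.657: |R|=0.25175 <1
  x=-4.725: |R|=0.74825 <1
  x=-3.096: |R|=0.81797 <1
  x=-8.069: |R|=1.61217 >1
  x=-7.941: |R|=1.46693 >1
  x=-7.938: |R|=1.46358 >1
Interval (-7.5000, 0).

z* = -7.5000.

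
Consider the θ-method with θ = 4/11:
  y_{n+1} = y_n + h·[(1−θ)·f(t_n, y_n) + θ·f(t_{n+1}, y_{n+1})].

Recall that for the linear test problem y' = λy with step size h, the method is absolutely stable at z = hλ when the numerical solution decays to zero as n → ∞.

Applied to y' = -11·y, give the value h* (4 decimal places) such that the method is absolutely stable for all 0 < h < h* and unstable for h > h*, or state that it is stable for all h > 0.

Set f=λy, z=hλ:
  y_{n+1} = y_n + z·[7/11·y_n + 4/11·y_{n+1}] ⇒ (1 − 4/11z)y_{n+1} = (1 + 7/11z)y_n
  R(z) = (1 + 7/11z)/(1 − 4/11z).

Solve |R(x)|<1 on ℝ⁻.
x=-0.49: |R|=0.5841
R=−1: 1+7/11x = −1+4/11x ⇒ -3/11x=2 ⇒ x=2/(-3/11)=-7.3333
Confirm numerically:
  x=-6.012: |R|=0.88690 <1
  x=-4.069: |R|=0.64097 <1
  x=-3.936: |R|=0.61891 <1
  x=-7.909: |R|=1.04051 >1
  x=-7.822: |R|=1.03467 >1
  x=-7.580: |R|=1.01791 >1
So |R|<1 on (-7.3333, 0).

(-7.3333,0); λ=-11 ⇒ h* = (22/3)/11 = 0.6667.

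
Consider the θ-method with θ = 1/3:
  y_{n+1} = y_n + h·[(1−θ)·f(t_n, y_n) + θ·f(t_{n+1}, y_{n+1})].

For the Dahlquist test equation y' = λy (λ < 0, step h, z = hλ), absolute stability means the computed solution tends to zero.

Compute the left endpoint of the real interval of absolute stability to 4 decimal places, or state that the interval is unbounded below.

z* = -6.0000.

Test eqn y'=λy, z=hλ:
  y_{n+1} = y_n + z·[2/3·y_n + 1/3·y_{n+1}] ⇒ (1 − 1/3z)y_{n+1} = (1 + 2/3z)y_n
  Hence R(z) = (1 + 2/3z)/(1 − 1/3z).

Need |R(x)|<1, x<0.
x=-1.54: |R|=0.0176
R=−1: 1+2/3x = −1+1/3x ⇒ -1/3x=2 ⇒ x=2/(-1/3)=-6.0000
Confirm numerically:
  x=-5.661: |R|=0.96086 <1
  x=-5.368: |R|=0.92447 <1
  x=-3.346: |R|=0.58178 <1
  x=-3.093: |R|=0.52290 <1
  x=-6.543: |R|=1.05690 >1
  x=-6.236: |R|=1.02555 >1
Stable set (-6.0000, 0).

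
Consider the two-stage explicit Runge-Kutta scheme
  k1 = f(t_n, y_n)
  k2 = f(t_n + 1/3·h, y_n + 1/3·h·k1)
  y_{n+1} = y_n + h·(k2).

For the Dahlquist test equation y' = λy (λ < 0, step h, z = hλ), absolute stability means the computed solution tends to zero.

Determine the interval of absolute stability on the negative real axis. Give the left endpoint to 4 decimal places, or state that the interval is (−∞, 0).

Set f=λy, z=hλ:
  k1=λy_n ⇒ h·k1=z·y_n;  k2=λ(1+1/3z)y_n ⇒ h·k2=z(1+1/3z)y_n
  y_{n+1}/y_n = 1 + z(1+1/3z) = 1 + z + 1/3z²
  Hence R(z) = 1 + z + 1/3z².

Need |R(x)|<1, x<0.
x=-1.07: |R|=0.3116
R=1: x+1/3x²=0 ⇒ x=−3=-3.0000; min R=1−1/(4·1/3)=0.2500>−1
Confirm numerically:
  x=-2.480: |R|=0.57013 <1
  x=-2.363: |R|=0.49826 <1
  x=-1.480: |R|=0.25013 <1
  x=-3.491: |R|=1.57136 >1
  x=-3.322: |R|=1.35656 >1
Stable set (-3.0000, 0).

(-3.0000, 0).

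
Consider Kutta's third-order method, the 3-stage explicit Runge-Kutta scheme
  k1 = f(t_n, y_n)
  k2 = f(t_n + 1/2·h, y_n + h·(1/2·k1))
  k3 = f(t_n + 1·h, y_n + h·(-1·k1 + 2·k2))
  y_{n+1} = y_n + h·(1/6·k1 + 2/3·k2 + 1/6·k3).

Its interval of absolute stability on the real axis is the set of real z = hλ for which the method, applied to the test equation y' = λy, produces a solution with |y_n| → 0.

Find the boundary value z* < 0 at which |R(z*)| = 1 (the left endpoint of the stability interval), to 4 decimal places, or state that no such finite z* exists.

left endpoint -2.5127.

With y'=λy (z=hλ):
  order 3, 3-stage ⇒ R(z)=1+z+z^2/2+z^3/6
  (e.g. R(-1.53)=0.04352, |R|=0.04352)

Solve |R(x)|<1 on ℝ⁻.
x=-1.53: |R|=0.0435
|R(-2.15)|=0.4951 |R(-1.56)|=0.0241 |R(-1.47)|=0.0810
Bisect:
  x_lo=-3.4080 |R|=3.1978  x_hi=-0.2091 |R|=0.8112
  mid=-1.80856 |R|=0.15905 →hi
  mid=-2.60829 |R|=1.16414 →lo
  mid=-2.20843 |R|=0.56499 →hi
  mid=-2.40836 |R|=0.83642 →hi
  mid=-2.50832 |R|=0.99274 →hi
  mid=-2.55831 |R|=1.07650 →lo
  mid=-2.53331 |R|=1.03414 →lo
  mid=-2.52082 |R|=1.01332 →lo
  ...
  [-2.51281,-2.51262] ⇒ x*=-2.5127
Interval (-2.5127, 0).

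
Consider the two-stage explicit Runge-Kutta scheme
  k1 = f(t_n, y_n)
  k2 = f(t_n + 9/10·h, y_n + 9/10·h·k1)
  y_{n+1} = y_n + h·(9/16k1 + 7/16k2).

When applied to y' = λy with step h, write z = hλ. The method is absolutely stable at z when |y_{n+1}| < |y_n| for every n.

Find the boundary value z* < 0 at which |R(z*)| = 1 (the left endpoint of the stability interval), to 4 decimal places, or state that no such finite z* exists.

left endpoint -2.5397.

With y'=λy (z=hλ):
  k1=λy_n ⇒ h·k1=z·y_n;  k2=λ(1+9/10z)y_n ⇒ h·k2=z(1+9/10z)y_n
  y_{n+1}/y_n = 1 + 9/16z + 7/16z(1+9/10z) = 1 + z + 63/160z²
  ⇒ R(z) = 1 + z + 63/160z².

Solve |R(x)|<1 on ℝ⁻.
x=-0.66: |R|=0.5115
R=1: x+63/160x²=0 ⇒ x=−160/63=-2.5397; min R=1−1/(4·63/160)=0.3651>−1
Confirm numerically:
  x=-1.835: |R|=0.49084 <1
  x=-1.697: |R|=0.43692 <1
  x=-1.602: |R|=0.40852 <1
  x=-3.066: |R|=1.63539 >1
  x=-2.599: |R|=1.06070 >1
Stable set (-2.5397, 0).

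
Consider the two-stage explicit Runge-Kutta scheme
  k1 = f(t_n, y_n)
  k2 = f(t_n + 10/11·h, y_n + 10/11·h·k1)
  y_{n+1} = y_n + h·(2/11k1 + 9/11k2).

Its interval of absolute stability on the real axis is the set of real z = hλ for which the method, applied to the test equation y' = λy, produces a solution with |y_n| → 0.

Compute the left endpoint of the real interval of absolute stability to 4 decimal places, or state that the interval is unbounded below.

With y'=λy (z=hλ):
  k1=λy_n ⇒ h·k1=z·y_n;  k2=λ(1+10/11z)y_n ⇒ h·k2=z(1+10/11z)y_n
  y_{n+1}/y_n = 1 + 2/11z + 9/11z(1+10/11z) = 1 + z + 90/121z²
  Hence R(z) = 1 + z + 90/121z².

Solve |R(x)|<1 on ℝ⁻.
x=-1.78: |R|=1.5767
R=1: x+90/121x²=0 ⇒ x=−121/90=-1.3444; min R=1−1/(4·90/121)=0.6639>−1
Confirm numerically:
  x=-0.681: |R|=0.66395 <1
  x=-0.662: |R|=0.66397 <1
  x=-0.661: |R|=0.66398 <1
  x=-1.826: |R|=1.65404 >1
  x=-1.772: |R|=1.56353 >1
So |R|<1 on (-1.3444, 0).

z* = -1.3444.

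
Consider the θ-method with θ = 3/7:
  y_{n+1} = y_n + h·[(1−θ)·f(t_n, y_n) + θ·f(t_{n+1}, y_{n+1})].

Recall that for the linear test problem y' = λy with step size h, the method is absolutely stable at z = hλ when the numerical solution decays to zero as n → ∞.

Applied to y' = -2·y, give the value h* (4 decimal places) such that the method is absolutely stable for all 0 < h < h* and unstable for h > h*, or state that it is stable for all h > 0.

(-14.0000,0); λ=-2 ⇒ h* = (14)/2 = 7.0000.

Test eqn y'=λy, z=hλ:
  y_{n+1} = y_n + z·[4/7·y_n + 3/7·y_{n+1}] ⇒ (1 − 3/7z)y_{n+1} = (1 + 4/7z)y_n
  Hence R(z) = (1 + 4/7z)/(1 − 3/7z).

Solve |R(x)|<1 on ℝ⁻.
x=-1.2: |R|=0.2075
R=−1: 1+4/7x = −1+3/7x ⇒ -1/7x=2 ⇒ x=2/(-1/7)=-14.0000
Confirm numerically:
  x=-11.849: |R|=0.94944 <1
  x=-8.096: |R|=0.81130 <1
  x=-6.649: |R|=0.72721 <1
  x=-14.576: |R|=1.01135 >1
  x=-14.440: |R|=1.00874 >1
So |R|<1 on (-14.0000, 0).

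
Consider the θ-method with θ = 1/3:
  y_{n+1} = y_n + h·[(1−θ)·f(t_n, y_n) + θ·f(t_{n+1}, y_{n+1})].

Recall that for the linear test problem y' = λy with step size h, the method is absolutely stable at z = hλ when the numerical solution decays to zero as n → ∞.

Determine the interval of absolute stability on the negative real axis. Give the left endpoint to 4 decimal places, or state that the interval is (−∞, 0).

z∈(-6.0000,0).

Test eqn y'=λy, z=hλ:
  y_{n+1} = y_n + z·[2/3·y_n + 1/3·y_{n+1}] ⇒ (1 − 1/3z)y_{n+1} = (1 + 2/3z)y_n
  R(z) = (1 + 2/3z)/(1 − 1/3z).

Solve |R(x)|<1 on ℝ⁻.
x=-0.32: |R|=0.7108
R=−1: 1+2/3x = −1+1/3x ⇒ -1/3x=2 ⇒ x=2/(-1/3)=-6.0000
Confirm numerically:
  x=-4.792: |R|=0.84497 <1
  x=-4.249: |R|=0.75845 <1
  x=-3.636: |R|=0.64376 <1
  x=-2.673: |R|=0.41354 <1
  x=-6.469: |R|=1.04953 >1
  x=-6.435: |R|=1.04610 >1
  x=-6.319: |R|=1.03423 >1
So |R|<1 on (-6.0000, 0).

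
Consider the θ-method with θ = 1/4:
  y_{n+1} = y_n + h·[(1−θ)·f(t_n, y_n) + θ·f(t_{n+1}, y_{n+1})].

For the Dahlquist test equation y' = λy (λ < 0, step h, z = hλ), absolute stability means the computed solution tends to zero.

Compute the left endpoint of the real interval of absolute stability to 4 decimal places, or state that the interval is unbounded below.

Test eqn y'=λy, z=hλ:
  y_{n+1} = y_n + z·[3/4·y_n + 1/4·y_{n+1}] ⇒ (1 − 1/4z)y_{n+1} = (1 + 3/4z)y_n
  R(z) = (1 + 3/4z)/(1 − 1/4z).

Boundary: |R(x)|=1, x<0.
x=-0.7: |R|=0.4043
R=−1: 1+3/4x = −1+1/4x ⇒ -1/2x=2 ⇒ x=2/(-1/2)=-4.0000
Confirm numerically:
  x=-3.775: |R|=0.94212 <1
  x=-3.085: |R|=0.74171 <1
  x=-3.039: |R|=0.72695 <1
  x=-2.535: |R|=0.55164 <1
  x=-4.510: |R|=1.11986 >1
  x=-4.411: |R|=1.09773 >1
  x=-4.039: |R|=1.00970 >1
Stable set (-4.0000, 0).

z* = -4.0000.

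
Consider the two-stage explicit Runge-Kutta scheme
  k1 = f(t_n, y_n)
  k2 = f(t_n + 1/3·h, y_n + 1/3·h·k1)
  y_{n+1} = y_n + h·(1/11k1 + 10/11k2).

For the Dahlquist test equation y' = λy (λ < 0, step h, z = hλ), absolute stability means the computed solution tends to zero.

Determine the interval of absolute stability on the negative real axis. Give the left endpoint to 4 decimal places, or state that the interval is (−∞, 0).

Test eqn y'=λy, z=hλ:
  k1=λy_n ⇒ h·k1=z·y_n;  k2=λ(1+1/3z)y_n ⇒ h·k2=z(1+1/3z)y_n
  y_{n+1}/y_n = 1 + 1/11z + 10/11z(1+1/3z) = 1 + z + 10/33z²
  ⇒ R(z) = 1 + z + 10/33z².

Find x<0 with |R(x)|<1.
x=-1.18: |R|=0.2419
R=1: x+10/33x²=0 ⇒ x=−33/10=-3.3000; min R=1−1/(4·10/33)=0.1750>−1
Confirm numerically:
  x=-2.672: |R|=0.49151 <1
  x=-1.638: |R|=0.17504 <1
  x=-1.518: |R|=0.18028 <1
  x=-1.395: |R|=0.19470 <1
  x=-3.769: |R|=1.53565 >1
  x=-3.728: |R|=1.48351 >1
  x=-3.525: |R|=1.24034 >1
Stable set (-3.3000, 0).

z∈(-3.3000,0).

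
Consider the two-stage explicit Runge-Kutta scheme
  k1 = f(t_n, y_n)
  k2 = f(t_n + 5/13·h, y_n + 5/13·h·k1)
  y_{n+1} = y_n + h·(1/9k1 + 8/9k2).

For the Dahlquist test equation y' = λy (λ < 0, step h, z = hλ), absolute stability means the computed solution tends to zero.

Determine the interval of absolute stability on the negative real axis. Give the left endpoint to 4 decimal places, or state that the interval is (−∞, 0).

Test eqn y'=λy, z=hλ:
  k1=λy_n ⇒ h·k1=z·y_n;  k2=λ(1+5/13z)y_n ⇒ h·k2=z(1+5/13z)y_n
  y_{n+1}/y_n = 1 + 1/9z + 8/9z(1+5/13z) = 1 + z + 40/117z²
  ⇒ R(z) = 1 + z + 40/117z².

Solve |R(x)|<1 on ℝ⁻.
x=-0.51: |R|=0.5789
R=1: x+40/117x²=0 ⇒ x=−117/40=-2.9250; min R=1−1/(4·40/117)=0.2687>−1
Confirm numerically:
  x=-2.902: |R|=0.97718 <1
  x=-1.691: |R|=0.28660 <1
  x=-1.653: |R|=0.28116 <1
  x=-1.381: |R|=0.27102 <1
  x=-3.514: |R|=1.70761 >1
  x=-3.312: |R|=1.43820 >1
Interval (-2.9250, 0).

(-2.9250, 0).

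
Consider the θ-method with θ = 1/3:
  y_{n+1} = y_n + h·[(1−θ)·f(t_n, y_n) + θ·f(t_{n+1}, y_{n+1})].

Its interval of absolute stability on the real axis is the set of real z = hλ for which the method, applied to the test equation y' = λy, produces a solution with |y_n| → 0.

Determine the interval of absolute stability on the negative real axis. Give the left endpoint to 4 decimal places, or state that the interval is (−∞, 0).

(-6.0000, 0).

Test eqn y'=λy, z=hλ:
  y_{n+1} = y_n + z·[2/3·y_n + 1/3·y_{n+1}] ⇒ (1 − 1/3z)y_{n+1} = (1 + 2/3z)y_n
  R(z) = (1 + 2/3z)/(1 − 1/3z).

Solve |R(x)|<1 on ℝ⁻.
x=-0.57: |R|=0.5210
R=−1: 1+2/3x = −1+1/3x ⇒ -1/3x=2 ⇒ x=2/(-1/3)=-6.0000
Confirm numerically:
  x=-5.556: |R|=0.94811 <1
  x=-5.307: |R|=0.91658 <1
  x=-4.949: |R|=0.86778 <1
  x=-4.849: |R|=0.85336 <1
  x=-6.419: |R|=1.04448 >1
  x=-6.255: |R|=1.02755 >1
  x=-6.253: |R|=1.02734 >1
So |R|<1 on (-6.0000, 0).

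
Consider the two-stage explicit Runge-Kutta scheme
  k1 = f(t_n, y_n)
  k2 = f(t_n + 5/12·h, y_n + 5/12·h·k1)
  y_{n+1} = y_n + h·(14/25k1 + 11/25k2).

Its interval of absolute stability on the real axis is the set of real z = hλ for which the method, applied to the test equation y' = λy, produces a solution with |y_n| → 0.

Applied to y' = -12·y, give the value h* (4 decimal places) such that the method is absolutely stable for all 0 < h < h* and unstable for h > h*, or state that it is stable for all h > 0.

Test eqn y'=λy, z=hλ:
  k1=λy_n ⇒ h·k1=z·y_n;  k2=λ(1+5/12z)y_n ⇒ h·k2=z(1+5/12z)y_n
  y_{n+1}/y_n = 1 + 14/25z + 11/25z(1+5/12z) = 1 + z + 11/60z²
  Hence R(z) = 1 + z + 11/60z².

Find x<0 with |R(x)|<1.
x=-0.5: |R|=0.5458
R=1: x+11/60x²=0 ⇒ x=−60/11=-5.4545; min R=1−1/(4·11/60)=-0.3636>−1
Confirm numerically:
  x=-5.168: |R|=0.72851 <1
  x=-3.187: |R|=0.32489 <1
  x=-2.276: |R|=0.32630 <1
  x=-6.015: |R|=1.61804 >1
  x=-5.935: |R|=1.52277 >1
So |R|<1 on (-5.4545, 0).

(-5.4545,0); λ=-12 ⇒ h* = (60/11)/12 = 0.4545.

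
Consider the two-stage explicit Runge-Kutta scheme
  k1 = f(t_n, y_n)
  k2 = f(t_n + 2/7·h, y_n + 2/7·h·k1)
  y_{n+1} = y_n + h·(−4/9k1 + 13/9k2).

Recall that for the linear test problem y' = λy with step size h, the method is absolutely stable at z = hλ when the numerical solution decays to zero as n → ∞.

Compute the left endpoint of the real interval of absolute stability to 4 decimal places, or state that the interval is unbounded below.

With y'=λy (z=hλ):
  k1=λy_n ⇒ h·k1=z·y_n;  k2=λ(1+2/7z)y_n ⇒ h·k2=z(1+2/7z)y_n
  y_{n+1}/y_n = 1 − 4/9z + 13/9z(1+2/7z) = 1 + z + 26/63z²
  so R(z) = 1 + z + 26/63z².

Need |R(x)|<1, x<0.
x=-1.72: |R|=0.5009
R=1: x+26/63x²=0 ⇒ x=−63/26=-2.4231; min R=1−1/(4·26/63)=0.3942>−1
Confirm numerically:
  x=-1.891: |R|=0.58476 <1
  x=-1.081: |R|=0.40126 <1
  x=-1.073: |R|=0.40215 <1
  x=-2.598: |R|=1.18755 >1
  x=-2.592: |R|=1.18070 >1
  x=-2.493: |R|=1.07194 >1
Stable set (-2.4231, 0).

z* = -2.4231.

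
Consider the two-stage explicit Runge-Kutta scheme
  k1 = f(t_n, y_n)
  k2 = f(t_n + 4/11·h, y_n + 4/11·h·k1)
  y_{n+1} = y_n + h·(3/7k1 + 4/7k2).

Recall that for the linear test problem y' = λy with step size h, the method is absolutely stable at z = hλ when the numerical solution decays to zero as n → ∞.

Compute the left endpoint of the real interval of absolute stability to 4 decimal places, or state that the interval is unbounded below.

Set f=λy, z=hλ:
  k1=λy_n ⇒ h·k1=z·y_n;  k2=λ(1+4/11z)y_n ⇒ h·k2=z(1+4/11z)y_n
  y_{n+1}/y_n = 1 + 3/7z + 4/7z(1+4/11z) = 1 + z + 16/77z²
  so R(z) = 1 + z + 16/77z².

Find x<0 with |R(x)|<1.
x=-1.5: |R|=0.0325
R=1: x+16/77x²=0 ⇒ x=−77/16=-4.8125; min R=1−1/(4·16/77)=-0.2031>−1
Confirm numerically:
  x=-3.170: |R|=0.08192 <1
  x=-3.124: |R|=0.09608 <1
  x=-2.613: |R|=0.19424 <1
  x=-2.484: |R|=0.20187 <1
  x=-5.372: |R|=1.62455 >1
  x=-4.838: |R|=1.02564 >1
Stable set (-4.8125, 0).

z* = -4.8125.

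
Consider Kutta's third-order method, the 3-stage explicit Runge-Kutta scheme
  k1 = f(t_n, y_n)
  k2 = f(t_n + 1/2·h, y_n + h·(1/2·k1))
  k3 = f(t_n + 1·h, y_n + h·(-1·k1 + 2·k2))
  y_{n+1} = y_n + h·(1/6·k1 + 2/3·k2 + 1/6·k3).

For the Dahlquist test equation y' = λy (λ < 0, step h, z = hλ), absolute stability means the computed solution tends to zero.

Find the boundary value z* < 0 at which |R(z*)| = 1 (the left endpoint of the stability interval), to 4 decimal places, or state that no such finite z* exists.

On y'=λy, z=hλ:
  order 3, 3-stage ⇒ R(z)=1+z+z^2/2+z^3/6
  (e.g. R(-0.84)=0.41402, |R|=0.41402)

Boundary: |R(x)|=1, x<0.
x=-0.84: |R|=0.4140
|R(-2.8)|=1.5387 |R(-2.06)|=0.3952 |R(-0.72)|=0.4770
Bisect:
  x_lo=-3.2756 |R|=2.7683  x_hi=-0.3995 |R|=0.6697
  mid=-1.83754 |R|=0.18336 →hi
  mid=-2.55655 |R|=1.07349 →lo
  mid=-2.19705 |R|=0.55107 →hi
  mid=-2.37680 |R|=0.79004 →hi
  mid=-2.46668 |R|=0.92584 →hi
  mid=-2.51161 |R|=0.99814 →hi
  mid=-2.53408 |R|=1.03543 →lo
  ...
  [-2.51284,-2.51267] ⇒ x*=-2.5127
Interval (-2.5127, 0).

z* = -2.5127.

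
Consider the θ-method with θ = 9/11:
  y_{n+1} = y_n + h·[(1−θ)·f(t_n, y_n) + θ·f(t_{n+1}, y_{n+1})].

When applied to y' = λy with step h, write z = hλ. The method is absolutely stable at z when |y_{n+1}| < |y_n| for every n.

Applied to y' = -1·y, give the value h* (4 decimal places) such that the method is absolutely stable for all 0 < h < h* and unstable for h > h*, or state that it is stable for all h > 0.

interval (−∞, 0). Any h>0 works for λ=-1.

Set f=λy, z=hλ:
  y_{n+1} = y_n + z·[2/11·y_n + 9/11·y_{n+1}] ⇒ (1 − 9/11z)y_{n+1} = (1 + 2/11z)y_n
  ⇒ R(z) = (1 + 2/11z)/(1 − 9/11z).

Find x<0 with |R(x)|<1.
x=-0.99: |R|=0.4530
x=-2: |R|=0.2414
x=-10: |R|=0.0891
x=-100: |R|=0.2075
θ=9/11≥1/2 ⇒ |1+2/11x|<|1−9/11x| ∀x<0 ⇒ interval (−∞,0).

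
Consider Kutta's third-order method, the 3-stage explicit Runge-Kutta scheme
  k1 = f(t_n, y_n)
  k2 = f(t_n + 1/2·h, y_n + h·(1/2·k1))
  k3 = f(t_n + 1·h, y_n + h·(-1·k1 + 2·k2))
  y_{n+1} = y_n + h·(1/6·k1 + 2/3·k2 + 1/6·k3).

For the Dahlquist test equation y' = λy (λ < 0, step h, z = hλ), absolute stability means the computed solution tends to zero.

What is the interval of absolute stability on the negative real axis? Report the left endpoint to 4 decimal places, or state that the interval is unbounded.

(-2.5127, 0).

Test eqn y'=λy, z=hλ:
  order 3, 3-stage ⇒ R(z)=1+z+z^2/2+z^3/6
  (e.g. R(-0.34)=0.71125, |R|=0.71125)

Solve |R(x)|<1 on ℝ⁻.
x=-0.34: |R|=0.7112
|R(-1.64)|=0.0304 |R(-1.12)|=0.2730 |R(-1.06)|=0.3033
Bisect:
  x_lo=-2.8512 |R|=1.6496  x_hi=-0.2015 |R|=0.8174
  mid=-1.52636 |R|=0.04585 →hi
  mid=-2.18879 |R|=0.54107 →hi
  mid=-2.52001 |R|=1.01198 →lo
  mid=-2.35440 |R|=0.75795 →hi
  mid=-2.43720 |R|=0.88004 →hi
  mid=-2.47861 |R|=0.94474 →hi
  mid=-2.49931 |R|=0.97804 →hi
  mid=-2.50966 |R|=0.99493 →hi
  ...
  [-2.51289,-2.51273] ⇒ x*=-2.5127
Interval (-2.5127, 0).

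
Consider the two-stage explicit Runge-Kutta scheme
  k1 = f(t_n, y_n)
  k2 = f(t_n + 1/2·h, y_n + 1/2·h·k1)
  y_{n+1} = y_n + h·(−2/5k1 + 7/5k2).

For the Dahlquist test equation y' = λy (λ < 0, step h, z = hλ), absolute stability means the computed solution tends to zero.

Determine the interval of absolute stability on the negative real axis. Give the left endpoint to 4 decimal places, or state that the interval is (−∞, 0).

z∈(-1.4286,0).

On y'=λy, z=hλ:
  k1=λy_n ⇒ h·k1=z·y_n;  k2=λ(1+1/2z)y_n ⇒ h·k2=z(1+1/2z)y_n
  y_{n+1}/y_n = 1 − 2/5z + 7/5z(1+1/2z) = 1 + z + 7/10z²
  so R(z) = 1 + z + 7/10z².

Need |R(x)|<1, x<0.
x=-0.73: |R|=0.6430
R=1: x+7/10x²=0 ⇒ x=−10/7=-1.4286; min R=1−1/(4·7/10)=0.6429>−1
Confirm numerically:
  x=-1.043: |R|=0.71849 <1
  x=-0.836: |R|=0.65323 <1
  x=-0.826: |R|=0.65159 <1
  x=-0.681: |R|=0.64363 <1
  x=-1.705: |R|=1.32992 >1
  x=-1.545: |R|=1.12592 >1
  x=-1.497: |R|=1.07171 >1
Interval (-1.4286, 0).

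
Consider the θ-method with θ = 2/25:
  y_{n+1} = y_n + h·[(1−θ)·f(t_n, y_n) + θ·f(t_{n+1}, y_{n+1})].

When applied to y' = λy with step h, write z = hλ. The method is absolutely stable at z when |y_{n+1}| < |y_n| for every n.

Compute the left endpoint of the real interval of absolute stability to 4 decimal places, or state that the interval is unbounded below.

Set f=λy, z=hλ:
  y_{n+1} = y_n + z·[23/25·y_n + 2/25·y_{n+1}] ⇒ (1 − 2/25z)y_{n+1} = (1 + 23/25z)y_n
  so R(z) = (1 + 23/25z)/(1 − 2/25z).

Need |R(x)|<1, x<0.
x=-1.24: |R|=0.1281
R=−1: 1+23/25x = −1+2/25x ⇒ -21/25x=2 ⇒ x=2/(-21/25)=-2.3810
Confirm numerically:
  x=-2.348: |R|=0.97670 <1
  x=-2.265: |R|=0.91754 <1
  x=-1.683: |R|=0.48329 <1
  x=-1.301: |R|=0.17836 <1
  x=-2.487: |R|=1.07430 >1
  x=-2.413: |R|=1.02256 >1
Stable set (-2.3810, 0).

left endpoint -2.3810.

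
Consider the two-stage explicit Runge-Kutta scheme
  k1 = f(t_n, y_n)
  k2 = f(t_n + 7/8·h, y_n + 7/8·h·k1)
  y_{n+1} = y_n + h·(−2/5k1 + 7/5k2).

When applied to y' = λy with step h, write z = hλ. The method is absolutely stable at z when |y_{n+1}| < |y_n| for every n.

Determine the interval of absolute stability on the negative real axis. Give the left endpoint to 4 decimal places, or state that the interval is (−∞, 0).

(-0.8163, 0).

With y'=λy (z=hλ):
  k1=λy_n ⇒ h·k1=z·y_n;  k2=λ(1+7/8z)y_n ⇒ h·k2=z(1+7/8z)y_n
  y_{n+1}/y_n = 1 − 2/5z + 7/5z(1+7/8z) = 1 + z + 49/40z²
  R(z) = 1 + z + 49/40z².

Solve |R(x)|<1 on ℝ⁻.
x=-1.33: |R|=1.8369
R=1: x+49/40x²=0 ⇒ x=−40/49=-0.8163; min R=1−1/(4·49/40)=0.7959>−1
Confirm numerically:
  x=-0.697: |R|=0.89812 <1
  x=-0.387: |R|=0.79647 <1
  x=-0.373: |R|=0.79743 <1
  x=-1.237: |R|=1.63746 >1
  x=-1.134: |R|=1.44130 >1
So |R|<1 on (-0.8163, 0).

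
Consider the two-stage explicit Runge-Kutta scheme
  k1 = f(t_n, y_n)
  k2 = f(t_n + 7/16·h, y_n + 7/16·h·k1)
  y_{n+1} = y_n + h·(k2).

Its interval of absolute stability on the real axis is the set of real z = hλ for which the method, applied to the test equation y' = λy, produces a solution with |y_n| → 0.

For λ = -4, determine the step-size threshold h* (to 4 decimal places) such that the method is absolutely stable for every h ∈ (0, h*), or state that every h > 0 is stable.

(-2.2857,0); λ=-4 ⇒ h* = (16/7)/4 = 0.5714.

Test eqn y'=λy, z=hλ:
  k1=λy_n ⇒ h·k1=z·y_n;  k2=λ(1+7/16z)y_n ⇒ h·k2=z(1+7/16z)y_n
  y_{n+1}/y_n = 1 + z(1+7/16z) = 1 + z + 7/16z²
  so R(z) = 1 + z + 7/16z².

Need |R(x)|<1, x<0.
x=-1.39: |R|=0.4553
R=1: x+7/16x²=0 ⇒ x=−16/7=-2.2857; min R=1−1/(4·7/16)=0.4286>−1
Confirm numerically:
  x=-1.732: |R|=0.58042 <1
  x=-1.675: |R|=0.55246 <1
  x=-1.545: |R|=0.49932 <1
  x=-1.361: |R|=0.44939 <1
  x=-2.651: |R|=1.42366 >1
  x=-2.485: |R|=1.21666 >1
  x=-2.417: |R|=1.13883 >1
Interval (-2.2857, 0).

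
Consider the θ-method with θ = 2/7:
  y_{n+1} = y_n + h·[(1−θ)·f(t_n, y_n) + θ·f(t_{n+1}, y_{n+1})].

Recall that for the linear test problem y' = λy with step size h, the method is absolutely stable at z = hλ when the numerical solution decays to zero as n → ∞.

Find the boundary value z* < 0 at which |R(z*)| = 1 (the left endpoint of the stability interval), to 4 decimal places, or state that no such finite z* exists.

With y'=λy (z=hλ):
  y_{n+1} = y_n + z·[5/7·y_n + 2/7·y_{n+1}] ⇒ (1 − 2/7z)y_{n+1} = (1 + 5/7z)y_n
  R(z) = (1 + 5/7z)/(1 − 2/7z).

Need |R(x)|<1, x<0.
x=-0.86: |R|=0.3096
R=−1: 1+5/7x = −1+2/7x ⇒ -3/7x=2 ⇒ x=2/(-3/7)=-4.6667
Confirm numerically:
  x=-4.128: |R|=0.89407 <1
  x=-3.273: |R|=0.69135 <1
  x=-2.786: |R|=0.55122 <1
  x=-5.214: |R|=1.09422 >1
  x=-4.985: |R|=1.05628 >1
So |R|<1 on (-4.6667, 0).

left endpoint -4.6667.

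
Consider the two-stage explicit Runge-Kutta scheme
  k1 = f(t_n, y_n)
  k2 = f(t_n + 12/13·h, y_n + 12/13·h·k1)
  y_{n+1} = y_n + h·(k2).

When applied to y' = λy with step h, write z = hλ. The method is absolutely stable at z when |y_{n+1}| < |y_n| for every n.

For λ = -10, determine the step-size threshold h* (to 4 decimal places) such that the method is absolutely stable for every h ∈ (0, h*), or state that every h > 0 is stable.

(-1.0833,0); λ=-10 ⇒ h* = (13/12)/10 = 0.1083.

With y'=λy (z=hλ):
  k1=λy_n ⇒ h·k1=z·y_n;  k2=λ(1+12/13z)y_n ⇒ h·k2=z(1+12/13z)y_n
  y_{n+1}/y_n = 1 + z(1+12/13z) = 1 + z + 12/13z²
  Hence R(z) = 1 + z + 12/13z².

Find x<0 with |R(x)|<1.
x=-1.13: |R|=1.0487
R=1: x+12/13x²=0 ⇒ x=−13/12=-1.0833; min R=1−1/(4·12/13)=0.7292>−1
Confirm numerically:
  x=-1.015: |R|=0.93598 <1
  x=-0.577: |R|=0.73032 <1
  x=-0.508: |R|=0.73021 <1
  x=-0.465: |R|=0.73459 <1
  x=-1.471: |R|=1.52639 >1
  x=-1.389: |R|=1.39191 >1
  x=-1.327: |R|=1.29847 >1
So |R|<1 on (-1.0833, 0).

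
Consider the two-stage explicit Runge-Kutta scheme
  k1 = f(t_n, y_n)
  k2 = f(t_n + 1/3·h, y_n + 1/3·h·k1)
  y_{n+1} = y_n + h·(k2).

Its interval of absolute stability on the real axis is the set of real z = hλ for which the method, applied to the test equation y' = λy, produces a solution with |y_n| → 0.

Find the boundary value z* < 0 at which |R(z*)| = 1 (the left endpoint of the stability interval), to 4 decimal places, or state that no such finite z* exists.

On y'=λy, z=hλ:
  k1=λy_n ⇒ h·k1=z·y_n;  k2=λ(1+1/3z)y_n ⇒ h·k2=z(1+1/3z)y_n
  y_{n+1}/y_n = 1 + z(1+1/3z) = 1 + z + 1/3z²
  Hence R(z) = 1 + z + 1/3z².

Need |R(x)|<1, x<0.
x=-1.31: |R|=0.2620
R=1: x+1/3x²=0 ⇒ x=−3=-3.0000; min R=1−1/(4·1/3)=0.2500>−1
Confirm numerically:
  x=-2.684: |R|=0.71729 <1
  x=-2.275: |R|=0.45021 <1
  x=-1.951: |R|=0.31780 <1
  x=-1.424: |R|=0.25193 <1
  x=-3.469: |R|=1.54232 >1
  x=-3.459: |R|=1.52923 >1
Stable set (-3.0000, 0).

z* = -3.0000.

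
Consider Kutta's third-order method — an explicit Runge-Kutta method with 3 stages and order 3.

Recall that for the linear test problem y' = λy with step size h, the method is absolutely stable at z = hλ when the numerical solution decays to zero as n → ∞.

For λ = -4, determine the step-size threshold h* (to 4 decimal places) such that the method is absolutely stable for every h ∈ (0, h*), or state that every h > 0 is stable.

(-2.5127,0); λ=-4 ⇒ h* = 0.6282.

On y'=λy, z=hλ:
  order 3, 3-stage ⇒ R(z)=1+z+z^2/2+z^3/6
  (e.g. R(-0.67)=0.50432, |R|=0.50432)

Solve |R(x)|<1 on ℝ⁻.
x=-0.67: |R|=0.5043
|R(-2.78)|=1.4966 |R(-0.73)|=0.4716 |R(-0.58)|=0.5557
Bisect:
  x_lo=-3.1716 |R|=2.4593  x_hi=-0.1925 |R|=0.8249
  mid=-1.68205 |R|=0.06057 →hi
  mid=-2.42683 |R|=0.86422 →hi
  mid=-2.79922 |R|=1.53702 →lo
  mid=-2.61303 |R|=1.17266 →lo
  mid=-2.51993 |R|=1.01185 →lo
  mid=-2.47338 |R|=0.93644 →hi
  mid=-2.49666 |R|=0.97374 →hi
  mid=-2.50829 |R|=0.99270 →hi
  ...
  [-2.51284,-2.51266] ⇒ x*=-2.5127
Stable set (-2.5127, 0).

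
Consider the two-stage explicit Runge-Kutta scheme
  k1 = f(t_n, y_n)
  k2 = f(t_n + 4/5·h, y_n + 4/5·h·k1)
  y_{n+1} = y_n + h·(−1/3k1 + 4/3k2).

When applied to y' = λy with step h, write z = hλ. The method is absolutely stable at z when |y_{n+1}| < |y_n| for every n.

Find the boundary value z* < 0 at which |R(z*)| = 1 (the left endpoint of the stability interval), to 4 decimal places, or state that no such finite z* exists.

z* = -0.9375.

With y'=λy (z=hλ):
  k1=λy_n ⇒ h·k1=z·y_n;  k2=λ(1+4/5z)y_n ⇒ h·k2=z(1+4/5z)y_n
  y_{n+1}/y_n = 1 − 1/3z + 4/3z(1+4/5z) = 1 + z + 16/15z²
  R(z) = 1 + z + 16/15z².

Find x<0 with |R(x)|<1.
x=-1.64: |R|=2.2289
R=1: x+16/15x²=0 ⇒ x=−15/16=-0.9375; min R=1−1/(4·16/15)=0.7656>−1
Confirm numerically:
  x=-0.890: |R|=0.95491 <1
  x=-0.570: |R|=0.77656 <1
  x=-0.404: |R|=0.77010 <1
  x=-0.384: |R|=0.77329 <1
  x=-1.319: |R|=1.53675 >1
  x=-1.040: |R|=1.11371 >1
Stable set (-0.9375, 0).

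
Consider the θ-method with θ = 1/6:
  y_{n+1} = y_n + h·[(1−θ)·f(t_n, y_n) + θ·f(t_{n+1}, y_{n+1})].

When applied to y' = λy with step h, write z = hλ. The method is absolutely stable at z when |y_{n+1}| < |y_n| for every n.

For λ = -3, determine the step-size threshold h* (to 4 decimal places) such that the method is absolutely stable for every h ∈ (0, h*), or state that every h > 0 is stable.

(-3.0000,0); λ=-3 ⇒ h* = (3)/3 = 1.0000.

Set f=λy, z=hλ:
  y_{n+1} = y_n + z·[5/6·y_n + 1/6·y_{n+1}] ⇒ (1 − 1/6z)y_{n+1} = (1 + 5/6z)y_n
  Hence R(z) = (1 + 5/6z)/(1 − 1/6z).

Need |R(x)|<1, x<0.
x=-1.21: |R|=0.0069
R=−1: 1+5/6x = −1+1/6x ⇒ -2/3x=2 ⇒ x=2/(-2/3)=-3.0000
Confirm numerically:
  x=-2.791: |R|=0.90490 <1
  x=-2.155: |R|=0.58553 <1
  x=-1.704: |R|=0.32710 <1
  x=-1.600: |R|=0.26316 <1
  x=-3.157: |R|=1.06858 >1
  x=-3.076: |R|=1.03349 >1
So |R|<1 on (-3.0000, 0).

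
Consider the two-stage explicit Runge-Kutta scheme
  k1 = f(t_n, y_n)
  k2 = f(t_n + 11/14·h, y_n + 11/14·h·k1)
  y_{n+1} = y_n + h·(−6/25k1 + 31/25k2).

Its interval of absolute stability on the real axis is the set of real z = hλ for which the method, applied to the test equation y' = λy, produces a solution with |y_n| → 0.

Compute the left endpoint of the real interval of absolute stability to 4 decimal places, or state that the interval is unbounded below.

Test eqn y'=λy, z=hλ:
  k1=λy_n ⇒ h·k1=z·y_n;  k2=λ(1+11/14z)y_n ⇒ h·k2=z(1+11/14z)y_n
  y_{n+1}/y_n = 1 − 6/25z + 31/25z(1+11/14z) = 1 + z + 341/350z²
  Hence R(z) = 1 + z + 341/350z².

Boundary: |R(x)|=1, x<0.
x=-1.44: |R|=1.5803
R=1: x+341/350x²=0 ⇒ x=−350/341=-1.0264; min R=1−1/(4·341/350)=0.7434>−1
Confirm numerically:
  x=-1.002: |R|=0.97619 <1
  x=-0.969: |R|=0.94582 <1
  x=-0.580: |R|=0.74775 <1
  x=-0.440: |R|=0.74862 <1
  x=-1.506: |R|=1.70372 >1
  x=-1.379: |R|=1.47374 >1
  x=-1.291: |R|=1.33282 >1
Stable set (-1.0264, 0).

left endpoint -1.0264.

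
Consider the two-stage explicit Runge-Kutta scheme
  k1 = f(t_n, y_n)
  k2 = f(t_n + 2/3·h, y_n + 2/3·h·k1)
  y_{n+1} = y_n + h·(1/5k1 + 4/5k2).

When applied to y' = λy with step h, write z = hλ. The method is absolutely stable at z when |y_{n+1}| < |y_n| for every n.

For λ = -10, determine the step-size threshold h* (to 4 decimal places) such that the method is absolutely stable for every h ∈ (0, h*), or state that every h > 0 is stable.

(-1.8750,0); λ=-10 ⇒ h* = (15/8)/10 = 0.1875.

With y'=λy (z=hλ):
  k1=λy_n ⇒ h·k1=z·y_n;  k2=λ(1+2/3z)y_n ⇒ h·k2=z(1+2/3z)y_n
  y_{n+1}/y_n = 1 + 1/5z + 4/5z(1+2/3z) = 1 + z + 8/15z²
  so R(z) = 1 + z + 8/15z².

Boundary: |R(x)|=1, x<0.
x=-1.58: |R|=0.7514
R=1: x+8/15x²=0 ⇒ x=−15/8=-1.8750; min R=1−1/(4·8/15)=0.5312>−1
Confirm numerically:
  x=-1.854: |R|=0.97924 <1
  x=-1.735: |R|=0.87045 <1
  x=-1.117: |R|=0.54843 <1
  x=-1.994: |R|=1.12655 >1
  x=-1.941: |R|=1.06832 >1
So |R|<1 on (-1.8750, 0).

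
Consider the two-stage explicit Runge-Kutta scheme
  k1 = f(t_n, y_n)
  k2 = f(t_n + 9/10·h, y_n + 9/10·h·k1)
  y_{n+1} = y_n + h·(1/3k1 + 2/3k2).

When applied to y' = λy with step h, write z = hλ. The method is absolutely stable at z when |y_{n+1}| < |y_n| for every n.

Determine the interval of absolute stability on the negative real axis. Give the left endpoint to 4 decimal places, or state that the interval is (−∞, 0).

Set f=λy, z=hλ:
  k1=λy_n ⇒ h·k1=z·y_n;  k2=λ(1+9/10z)y_n ⇒ h·k2=z(1+9/10z)y_n
  y_{n+1}/y_n = 1 + 1/3z + 2/3z(1+9/10z) = 1 + z + 3/5z²
  so R(z) = 1 + z + 3/5z².

Find x<0 with |R(x)|<1.
x=-0.77: |R|=0.5857
R=1: x+3/5x²=0 ⇒ x=−5/3=-1.6667; min R=1−1/(4·3/5)=0.5833>−1
Confirm numerically:
  x=-1.569: |R|=0.90806 <1
  x=-0.835: |R|=0.58333 <1
  x=-0.763: |R|=0.58630 <1
  x=-2.243: |R|=1.77563 >1
  x=-1.957: |R|=1.34091 >1
  x=-1.788: |R|=1.13017 >1
Interval (-1.6667, 0).

z∈(-1.6667,0).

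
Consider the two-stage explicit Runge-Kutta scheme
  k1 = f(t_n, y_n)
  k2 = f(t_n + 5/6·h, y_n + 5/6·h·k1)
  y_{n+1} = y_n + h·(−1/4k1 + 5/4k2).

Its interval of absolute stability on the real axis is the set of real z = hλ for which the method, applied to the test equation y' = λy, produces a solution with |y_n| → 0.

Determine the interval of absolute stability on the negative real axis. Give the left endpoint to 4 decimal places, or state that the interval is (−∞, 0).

z∈(-0.9600,0).

Set f=λy, z=hλ:
  k1=λy_n ⇒ h·k1=z·y_n;  k2=λ(1+5/6z)y_n ⇒ h·k2=z(1+5/6z)y_n
  y_{n+1}/y_n = 1 − 1/4z + 5/4z(1+5/6z) = 1 + z + 25/24z²
  Hence R(z) = 1 + z + 25/24z².

Need |R(x)|<1, x<0.
x=-0.34: |R|=0.7804
R=1: x+25/24x²=0 ⇒ x=−24/25=-0.9600; min R=1−1/(4·25/24)=0.7600>−1
Confirm numerically:
  x=-0.635: |R|=0.78503 <1
  x=-0.515: |R|=0.76128 <1
  x=-0.437: |R|=0.76193 <1
  x=-1.435: |R|=1.71003 >1
  x=-1.049: |R|=1.09725 >1
So |R|<1 on (-0.9600, 0).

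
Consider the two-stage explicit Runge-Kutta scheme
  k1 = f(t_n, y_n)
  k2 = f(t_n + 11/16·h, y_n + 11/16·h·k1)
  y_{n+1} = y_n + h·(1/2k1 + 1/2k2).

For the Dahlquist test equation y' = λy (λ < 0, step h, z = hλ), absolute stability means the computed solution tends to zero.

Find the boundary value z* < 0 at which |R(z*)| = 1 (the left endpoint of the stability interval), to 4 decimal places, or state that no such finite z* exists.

z* = -2.9091.

Set f=λy, z=hλ:
  k1=λy_n ⇒ h·k1=z·y_n;  k2=λ(1+11/16z)y_n ⇒ h·k2=z(1+11/16z)y_n
  y_{n+1}/y_n = 1 + 1/2z + 1/2z(1+11/16z) = 1 + z + 11/32z²
  Hence R(z) = 1 + z + 11/32z².

Need |R(x)|<1, x<0.
x=-1.06: |R|=0.3262
R=1: x+11/32x²=0 ⇒ x=−32/11=-2.9091; min R=1−1/(4·11/32)=0.2727>−1
Confirm numerically:
  x=-2.753: |R|=0.85228 <1
  x=-2.301: |R|=0.51902 <1
  x=-2.115: |R|=0.42267 <1
  x=-1.369: |R|=0.27524 <1
  x=-3.333: |R|=1.48568 >1
  x=-3.035: |R|=1.13136 >1
  x=-3.020: |R|=1.11514 >1
Interval (-2.9091, 0).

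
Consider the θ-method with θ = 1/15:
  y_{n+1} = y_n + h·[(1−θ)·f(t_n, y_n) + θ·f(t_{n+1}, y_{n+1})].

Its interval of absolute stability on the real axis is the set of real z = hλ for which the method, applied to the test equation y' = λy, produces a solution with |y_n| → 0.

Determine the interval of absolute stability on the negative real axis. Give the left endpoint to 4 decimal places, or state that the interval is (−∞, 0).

Set f=λy, z=hλ:
  y_{n+1} = y_n + z·[14/15·y_n + 1/15·y_{n+1}] ⇒ (1 − 1/15z)y_{n+1} = (1 + 14/15z)y_n
  R(z) = (1 + 14/15z)/(1 − 1/15z).

Boundary: |R(x)|=1, x<0.
x=-0.41: |R|=0.6009
R=−1: 1+14/15x = −1+1/15x ⇒ -13/15x=2 ⇒ x=2/(-13/15)=-2.3077
Confirm numerically:
  x=-1.668: |R|=0.50108 <1
  x=-1.519: |R|=0.37932 <1
  x=-1.323: |R|=0.21577 <1
  x=-2.799: |R|=1.35884 >1
  x=-2.357: |R|=1.03693 >1
So |R|<1 on (-2.3077, 0).

(-2.3077, 0).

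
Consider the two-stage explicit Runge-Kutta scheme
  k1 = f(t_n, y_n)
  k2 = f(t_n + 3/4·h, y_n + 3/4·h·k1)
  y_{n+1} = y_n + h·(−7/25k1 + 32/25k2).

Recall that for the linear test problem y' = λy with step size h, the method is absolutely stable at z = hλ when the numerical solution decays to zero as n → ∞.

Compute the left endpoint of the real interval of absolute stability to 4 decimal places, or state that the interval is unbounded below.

Test eqn y'=λy, z=hλ:
  k1=λy_n ⇒ h·k1=z·y_n;  k2=λ(1+3/4z)y_n ⇒ h·k2=z(1+3/4z)y_n
  y_{n+1}/y_n = 1 − 7/25z + 32/25z(1+3/4z) = 1 + z + 24/25z²
  Hence R(z) = 1 + z + 24/25z².

Find x<0 with |R(x)|<1.
x=-1.18: |R|=1.1567
R=1: x+24/25x²=0 ⇒ x=−25/24=-1.0417; min R=1−1/(4·24/25)=0.7396>−1
Confirm numerically:
  x=-0.670: |R|=0.76094 <1
  x=-0.657: |R|=0.75738 <1
  x=-0.608: |R|=0.74688 <1
  x=-0.574: |R|=0.74230 <1
  x=-1.291: |R|=1.30901 >1
  x=-1.162: |R|=1.13423 >1
Stable set (-1.0417, 0).

z* = -1.0417.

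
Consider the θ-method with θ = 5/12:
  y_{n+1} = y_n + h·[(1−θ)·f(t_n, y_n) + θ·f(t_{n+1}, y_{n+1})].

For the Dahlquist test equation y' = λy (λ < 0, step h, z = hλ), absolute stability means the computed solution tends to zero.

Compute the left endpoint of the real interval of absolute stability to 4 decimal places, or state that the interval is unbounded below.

On y'=λy, z=hλ:
  y_{n+1} = y_n + z·[7/12·y_n + 5/12·y_{n+1}] ⇒ (1 − 5/12z)y_{n+1} = (1 + 7/12z)y_n
  Hence R(z) = (1 + 7/12z)/(1 − 5/12z).

Boundary: |R(x)|=1, x<0.
x=-0.63: |R|=0.5010
R=−1: 1+7/12x = −1+5/12x ⇒ -1/6x=2 ⇒ x=2/(-1/6)=-12.0000
Confirm numerically:
  x=-10.997: |R|=0.97005 <1
  x=-9.921: |R|=0.93251 <1
  x=-9.811: |R|=0.92829 <1
  x=-6.877: |R|=0.77911 <1
  x=-12.313: |R|=1.00851 >1
  x=-12.065: |R|=1.00180 >1
Stable set (-12.0000, 0).

z* = -12.0000.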